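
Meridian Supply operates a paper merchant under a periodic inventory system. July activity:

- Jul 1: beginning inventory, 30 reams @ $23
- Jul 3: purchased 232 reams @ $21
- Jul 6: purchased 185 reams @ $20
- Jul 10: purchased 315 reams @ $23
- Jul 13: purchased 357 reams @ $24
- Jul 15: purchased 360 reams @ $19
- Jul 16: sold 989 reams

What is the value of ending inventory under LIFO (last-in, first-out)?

Ending inventory = $10,251

Jul 16, 989 sold [LIFO — newest first]: 360 @ $19 + 357 @ $24 + 272 @ $23 = $21,664
Ending inventory: 30 @ $23 + 232 @ $21 + 185 @ $20 + 43 @ $23 = $10,251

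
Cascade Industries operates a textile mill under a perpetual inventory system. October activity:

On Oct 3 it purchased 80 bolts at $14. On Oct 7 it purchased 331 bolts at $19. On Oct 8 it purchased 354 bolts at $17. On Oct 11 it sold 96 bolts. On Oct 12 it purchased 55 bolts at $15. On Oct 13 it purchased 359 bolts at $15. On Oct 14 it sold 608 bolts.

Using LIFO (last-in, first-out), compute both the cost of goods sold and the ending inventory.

COGS = $11,140; ending inventory = $8,497

Oct 11, 96 sold [LIFO — newest first]: 96 @ $17 = $1,632
Oct 14, 608 sold [LIFO — newest first]: 359 @ $15 + 55 @ $15 + 194 @ $17 = $9,508
Total COGS = $1,632 + $9,508 = $11,140
Ending inventory: 80 @ $14 + 331 @ $19 + 64 @ $17 = $8,497
Check: goods available $19,637 = COGS $11,140 + ending $8,497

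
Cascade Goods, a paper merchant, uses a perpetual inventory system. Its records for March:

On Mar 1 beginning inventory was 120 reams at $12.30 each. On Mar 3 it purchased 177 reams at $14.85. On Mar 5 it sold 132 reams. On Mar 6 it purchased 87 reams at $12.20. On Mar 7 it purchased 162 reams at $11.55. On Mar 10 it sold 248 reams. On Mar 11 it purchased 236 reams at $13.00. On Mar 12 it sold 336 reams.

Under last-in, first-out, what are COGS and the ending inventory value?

Mar 5, 132 sold [LIFO — newest first]: 132 @ $14.85 = $1,960.20
Mar 10, 248 sold [LIFO — newest first]: 162 @ $11.55 + 86 @ $12.20 = $2,920.30
Mar 12, 336 sold [LIFO — newest first]: 236 @ $13.00 + 1 @ $12.20 + 45 @ $14.85 + 54 @ $12.30 = $4,412.65
Total COGS = $1,960.20 + $2,920.30 + $4,412.65 = $9,293.15
Ending inventory: 66 @ $12.30 = $811.80

COGS = $9,293.15; ending inventory = $811.80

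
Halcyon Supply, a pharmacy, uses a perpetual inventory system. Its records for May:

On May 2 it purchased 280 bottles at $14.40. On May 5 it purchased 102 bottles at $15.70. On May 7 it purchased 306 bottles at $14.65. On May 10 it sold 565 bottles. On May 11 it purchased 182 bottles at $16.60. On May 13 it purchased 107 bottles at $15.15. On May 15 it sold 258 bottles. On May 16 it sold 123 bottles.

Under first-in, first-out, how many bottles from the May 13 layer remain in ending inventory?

May 10, 565 sold [FIFO — oldest first]: 280 @ $14.40 + 102 @ $15.70 + 183 @ $14.65 = $8,314.35
May 15, 258 sold [FIFO — oldest first]: 123 @ $14.65 + 135 @ $16.60 = $4,042.95
May 16, 123 sold [FIFO — oldest first]: 47 @ $16.60 + 76 @ $15.15 = $1,931.60
Total COGS = $8,314.35 + $4,042.95 + $1,931.60 = $14,288.90
Ending inventory: 31 @ $15.15 = $469.65

31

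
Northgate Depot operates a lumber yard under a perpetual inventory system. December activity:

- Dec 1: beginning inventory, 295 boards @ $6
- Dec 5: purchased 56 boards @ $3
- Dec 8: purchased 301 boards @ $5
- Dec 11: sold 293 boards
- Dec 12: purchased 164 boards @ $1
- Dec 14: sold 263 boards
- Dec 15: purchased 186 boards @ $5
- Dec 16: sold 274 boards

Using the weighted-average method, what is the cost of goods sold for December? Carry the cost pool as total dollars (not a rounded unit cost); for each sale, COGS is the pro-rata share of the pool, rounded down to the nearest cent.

COGS = $3,783.44

After Dec 1: 295 on hand, pool $1,770.00 (≈ $6.0000 each)
After Dec 5: 351 on hand, pool $1,938.00 (≈ $5.5214 each)
After Dec 8: 652 on hand, pool $3,443.00 (≈ $5.2807 each)
Dec 11, sell 293: 293/652 × $3,443.00 → $1,547.23
After Dec 12: 523 on hand, pool $2,059.77 (≈ $3.9384 each)
Dec 14, sell 263: 263/523 × $2,059.77 → $1,035.79
After Dec 15: 446 on hand, pool $1,953.98 (≈ $4.3811 each)
Dec 16, sell 274: 274/446 × $1,953.98 → $1,200.42
Total COGS = $1,547.23 + $1,035.79 + $1,200.42 = $3,783.44
Ending inventory (cost pool remaining) = $753.56
Check: goods available $4,537.00 = COGS $3,783.44 + ending $753.56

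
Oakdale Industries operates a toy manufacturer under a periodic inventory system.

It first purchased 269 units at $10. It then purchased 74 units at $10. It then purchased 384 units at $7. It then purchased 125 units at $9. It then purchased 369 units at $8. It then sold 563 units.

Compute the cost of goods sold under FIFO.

Sale 1 (563) [FIFO — oldest first]: 269 @ $10 + 74 @ $10 + 220 @ $7 = $4,970
Ending inventory: 164 @ $7 + 125 @ $9 + 369 @ $8 = $5,225

COGS = $4,970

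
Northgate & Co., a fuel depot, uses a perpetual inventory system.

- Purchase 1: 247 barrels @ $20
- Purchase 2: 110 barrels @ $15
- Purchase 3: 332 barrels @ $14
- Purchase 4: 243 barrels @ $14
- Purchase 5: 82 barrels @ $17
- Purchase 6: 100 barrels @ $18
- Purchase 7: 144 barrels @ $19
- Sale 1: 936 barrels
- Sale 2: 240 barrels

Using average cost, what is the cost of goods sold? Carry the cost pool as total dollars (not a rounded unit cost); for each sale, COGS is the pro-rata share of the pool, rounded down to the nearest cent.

COGS = $19,229.18

After Purchase 1: 247 on hand, pool $4,940.00 (≈ $20.0000 each)
After Purchase 2: 357 on hand, pool $6,590.00 (≈ $18.4594 each)
After Purchase 3: 689 on hand, pool $11,238.00 (≈ $16.3106 each)
After Purchase 4: 932 on hand, pool $14,640.00 (≈ $15.7082 each)
After Purchase 5: 1014 on hand, pool $16,034.00 (≈ $15.8126 each)
After Purchase 6: 1114 on hand, pool $17,834.00 (≈ $16.0090 each)
After Purchase 7: 1258 on hand, pool $20,570.00 (≈ $16.3514 each)
Sale 1, sell 936: 936/1258 × $20,570.00 → $15,304.86
Sale 2, sell 240: 240/322 × $5,265.14 → $3,924.32
Total COGS = $15,304.86 + $3,924.32 = $19,229.18
Ending inventory (cost pool remaining) = $1,340.82
Check: goods available $20,570.00 = COGS $19,229.18 + ending $1,340.82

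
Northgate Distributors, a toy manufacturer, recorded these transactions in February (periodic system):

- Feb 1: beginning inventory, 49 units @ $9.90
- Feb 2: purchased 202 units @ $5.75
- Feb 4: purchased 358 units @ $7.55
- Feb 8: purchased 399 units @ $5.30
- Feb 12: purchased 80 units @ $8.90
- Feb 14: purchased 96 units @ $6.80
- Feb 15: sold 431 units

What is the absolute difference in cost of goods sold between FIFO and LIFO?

FIFO COGS: 49 @ $9.90 + 202 @ $5.75 + 180 @ $7.55 = $3,005.60
LIFO COGS: 96 @ $6.80 + 80 @ $8.90 + 255 @ $5.30 = $2,716.30
Difference = |$3,005.60 − $2,716.30| = $289.30

$289.30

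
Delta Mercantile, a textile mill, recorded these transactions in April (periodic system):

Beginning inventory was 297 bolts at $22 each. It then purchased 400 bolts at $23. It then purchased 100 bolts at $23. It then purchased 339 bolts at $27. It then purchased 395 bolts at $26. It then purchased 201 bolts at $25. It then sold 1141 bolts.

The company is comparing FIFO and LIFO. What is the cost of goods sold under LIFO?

FIFO COGS: 297 @ $22 + 400 @ $23 + 100 @ $23 + 339 @ $27 + 5 @ $26 = $27,317
LIFO COGS: 201 @ $25 + 395 @ $26 + 339 @ $27 + 100 @ $23 + 106 @ $23 = $29,186

COGS = $29,186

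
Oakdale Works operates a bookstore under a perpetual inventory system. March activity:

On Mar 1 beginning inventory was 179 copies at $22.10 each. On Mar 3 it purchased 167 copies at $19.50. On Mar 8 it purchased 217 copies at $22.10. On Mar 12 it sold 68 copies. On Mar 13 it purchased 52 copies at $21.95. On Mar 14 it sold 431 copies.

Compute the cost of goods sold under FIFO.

Mar 12, 68 sold [FIFO — oldest first]: 68 @ $22.10 = $1,502.80
Mar 14, 431 sold [FIFO — oldest first]: 111 @ $22.10 + 167 @ $19.50 + 153 @ $22.10 = $9,090.90
Total COGS = $1,502.80 + $9,090.90 = $10,593.70
Ending inventory: 64 @ $22.10 + 52 @ $21.95 = $2,555.80

COGS = $10,593.70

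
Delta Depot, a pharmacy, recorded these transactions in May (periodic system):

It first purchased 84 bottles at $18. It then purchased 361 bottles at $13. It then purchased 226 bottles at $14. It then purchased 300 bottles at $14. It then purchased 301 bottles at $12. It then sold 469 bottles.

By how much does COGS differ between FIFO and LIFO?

$577

FIFO COGS: 84 @ $18 + 361 @ $13 + 24 @ $14 = $6,541
LIFO COGS: 301 @ $12 + 168 @ $14 = $5,964
Difference = |$6,541 − $5,964| = $577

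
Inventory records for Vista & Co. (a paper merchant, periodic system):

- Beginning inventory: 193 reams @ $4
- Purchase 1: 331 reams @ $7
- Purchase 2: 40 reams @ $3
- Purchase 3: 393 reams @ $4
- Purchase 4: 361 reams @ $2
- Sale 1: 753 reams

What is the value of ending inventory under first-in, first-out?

Ending inventory = $1,538

Sale 1 (753) [FIFO — oldest first]: 193 @ $4 + 331 @ $7 + 40 @ $3 + 189 @ $4 = $3,965
Ending inventory: 204 @ $4 + 361 @ $2 = $1,538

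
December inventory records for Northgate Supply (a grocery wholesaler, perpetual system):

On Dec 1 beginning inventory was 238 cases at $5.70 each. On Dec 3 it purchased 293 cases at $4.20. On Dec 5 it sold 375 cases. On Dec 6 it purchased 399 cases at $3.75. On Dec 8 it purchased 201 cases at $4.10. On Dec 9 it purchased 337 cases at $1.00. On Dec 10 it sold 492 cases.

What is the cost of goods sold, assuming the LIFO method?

COGS = $2,670.50

Dec 5, 375 sold [LIFO — newest first]: 293 @ $4.20 + 82 @ $5.70 = $1,698.00
Dec 10, 492 sold [LIFO — newest first]: 337 @ $1.00 + 155 @ $4.10 = $972.50
Total COGS = $1,698.00 + $972.50 = $2,670.50
Ending inventory: 156 @ $5.70 + 399 @ $3.75 + 46 @ $4.10 = $2,574.05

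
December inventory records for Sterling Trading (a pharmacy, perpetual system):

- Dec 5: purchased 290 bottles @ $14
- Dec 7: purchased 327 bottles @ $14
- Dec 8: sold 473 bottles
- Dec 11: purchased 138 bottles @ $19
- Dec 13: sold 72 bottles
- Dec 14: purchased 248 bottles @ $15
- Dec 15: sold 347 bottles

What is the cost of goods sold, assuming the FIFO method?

COGS = $13,315

Dec 8, 473 sold [FIFO — oldest first]: 290 @ $14 + 183 @ $14 = $6,622
Dec 13, 72 sold [FIFO — oldest first]: 72 @ $14 = $1,008
Dec 15, 347 sold [FIFO — oldest first]: 72 @ $14 + 138 @ $19 + 137 @ $15 = $5,685
Total COGS = $6,622 + $1,008 + $5,685 = $13,315
Ending inventory: 111 @ $15 = $1,665
Check: goods available $14,980 = COGS $13,315 + ending $1,665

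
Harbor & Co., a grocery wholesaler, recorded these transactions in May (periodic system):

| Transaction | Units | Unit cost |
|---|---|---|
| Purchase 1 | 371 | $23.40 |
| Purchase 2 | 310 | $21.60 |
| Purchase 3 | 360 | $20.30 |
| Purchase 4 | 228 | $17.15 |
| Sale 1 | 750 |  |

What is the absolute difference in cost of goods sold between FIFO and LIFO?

FIFO COGS: 371 @ $23.40 + 310 @ $21.60 + 69 @ $20.30 = $16,778.10
LIFO COGS: 228 @ $17.15 + 360 @ $20.30 + 162 @ $21.60 = $14,717.40
Difference = |$16,778.10 − $14,717.40| = $2,060.70

$2,060.70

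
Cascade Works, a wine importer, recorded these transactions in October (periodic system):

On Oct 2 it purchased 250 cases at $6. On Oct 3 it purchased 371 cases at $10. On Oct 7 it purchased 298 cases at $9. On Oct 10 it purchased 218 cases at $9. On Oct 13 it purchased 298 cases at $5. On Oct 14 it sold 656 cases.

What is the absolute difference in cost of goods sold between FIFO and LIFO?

FIFO COGS: 250 @ $6 + 371 @ $10 + 35 @ $9 = $5,525
LIFO COGS: 298 @ $5 + 218 @ $9 + 140 @ $9 = $4,712
Difference = |$5,525 − $4,712| = $813

$813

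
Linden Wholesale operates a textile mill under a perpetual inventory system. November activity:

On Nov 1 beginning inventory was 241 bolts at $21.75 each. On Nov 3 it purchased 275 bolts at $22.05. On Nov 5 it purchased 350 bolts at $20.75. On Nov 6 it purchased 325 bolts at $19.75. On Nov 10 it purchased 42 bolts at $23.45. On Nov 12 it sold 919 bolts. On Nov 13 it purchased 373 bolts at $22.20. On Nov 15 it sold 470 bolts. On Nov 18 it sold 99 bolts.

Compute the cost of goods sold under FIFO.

Nov 12, 919 sold [FIFO — oldest first]: 241 @ $21.75 + 275 @ $22.05 + 350 @ $20.75 + 53 @ $19.75 = $19,614.75
Nov 15, 470 sold [FIFO — oldest first]: 272 @ $19.75 + 42 @ $23.45 + 156 @ $22.20 = $9,820.10
Nov 18, 99 sold [FIFO — oldest first]: 99 @ $22.20 = $2,197.80
Total COGS = $19,614.75 + $9,820.10 + $2,197.80 = $31,632.65
Ending inventory: 118 @ $22.20 = $2,619.60

COGS = $31,632.65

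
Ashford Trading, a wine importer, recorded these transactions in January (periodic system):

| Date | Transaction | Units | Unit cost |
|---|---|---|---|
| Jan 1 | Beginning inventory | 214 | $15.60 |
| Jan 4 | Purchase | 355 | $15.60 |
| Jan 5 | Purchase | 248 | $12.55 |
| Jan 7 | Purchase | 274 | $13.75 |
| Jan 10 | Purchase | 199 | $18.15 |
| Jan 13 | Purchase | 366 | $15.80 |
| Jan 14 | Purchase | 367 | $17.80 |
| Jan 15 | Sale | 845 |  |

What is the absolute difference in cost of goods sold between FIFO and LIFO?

FIFO COGS: 214 @ $15.60 + 355 @ $15.60 + 248 @ $12.55 + 28 @ $13.75 = $12,373.80
LIFO COGS: 367 @ $17.80 + 366 @ $15.80 + 112 @ $18.15 = $14,348.20
Difference = |$12,373.80 − $14,348.20| = $1,974.40

$1,974.40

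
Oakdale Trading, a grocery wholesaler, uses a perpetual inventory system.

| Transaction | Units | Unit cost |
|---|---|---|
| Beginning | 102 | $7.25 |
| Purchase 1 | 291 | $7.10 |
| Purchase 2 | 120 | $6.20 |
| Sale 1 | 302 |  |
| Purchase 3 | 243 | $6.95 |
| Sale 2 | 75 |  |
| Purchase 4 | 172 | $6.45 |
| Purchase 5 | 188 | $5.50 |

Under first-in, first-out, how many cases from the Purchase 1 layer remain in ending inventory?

16

Sale 1 (302) [FIFO — oldest first]: 102 @ $7.25 + 200 @ $7.10 = $2,159.50
Sale 2 (75) [FIFO — oldest first]: 75 @ $7.10 = $532.50
Total COGS = $2,159.50 + $532.50 = $2,692.00
Ending inventory: 16 @ $7.10 + 120 @ $6.20 + 243 @ $6.95 + 172 @ $6.45 + 188 @ $5.50 = $4,689.85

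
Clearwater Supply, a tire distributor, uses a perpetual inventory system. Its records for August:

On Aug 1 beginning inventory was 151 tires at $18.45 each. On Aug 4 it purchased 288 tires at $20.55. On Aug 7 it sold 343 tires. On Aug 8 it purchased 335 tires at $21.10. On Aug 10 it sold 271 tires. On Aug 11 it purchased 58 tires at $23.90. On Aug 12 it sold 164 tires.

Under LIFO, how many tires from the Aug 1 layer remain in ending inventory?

54

Aug 7, 343 sold [LIFO — newest first]: 288 @ $20.55 + 55 @ $18.45 = $6,933.15
Aug 10, 271 sold [LIFO — newest first]: 271 @ $21.10 = $5,718.10
Aug 12, 164 sold [LIFO — newest first]: 58 @ $23.90 + 64 @ $21.10 + 42 @ $18.45 = $3,511.50
Total COGS = $6,933.15 + $5,718.10 + $3,511.50 = $16,162.75
Ending inventory: 54 @ $18.45 = $996.30
Check: goods available $17,159.05 = COGS $16,162.75 + ending $996.30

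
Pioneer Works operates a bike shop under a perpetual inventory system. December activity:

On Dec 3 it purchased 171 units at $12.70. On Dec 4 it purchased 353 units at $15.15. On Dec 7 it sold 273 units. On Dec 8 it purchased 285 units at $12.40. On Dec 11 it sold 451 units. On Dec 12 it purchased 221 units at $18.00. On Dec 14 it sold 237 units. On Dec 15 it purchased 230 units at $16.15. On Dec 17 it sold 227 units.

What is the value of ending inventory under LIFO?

Ending inventory = $924.75

Dec 7, 273 sold [LIFO — newest first]: 273 @ $15.15 = $4,135.95
Dec 11, 451 sold [LIFO — newest first]: 285 @ $12.40 + 80 @ $15.15 + 86 @ $12.70 = $5,838.20
Dec 14, 237 sold [LIFO — newest first]: 221 @ $18.00 + 16 @ $12.70 = $4,181.20
Dec 17, 227 sold [LIFO — newest first]: 227 @ $16.15 = $3,666.05
Total COGS = $4,135.95 + $5,838.20 + $4,181.20 + $3,666.05 = $17,821.40
Ending inventory: 69 @ $12.70 + 3 @ $16.15 = $924.75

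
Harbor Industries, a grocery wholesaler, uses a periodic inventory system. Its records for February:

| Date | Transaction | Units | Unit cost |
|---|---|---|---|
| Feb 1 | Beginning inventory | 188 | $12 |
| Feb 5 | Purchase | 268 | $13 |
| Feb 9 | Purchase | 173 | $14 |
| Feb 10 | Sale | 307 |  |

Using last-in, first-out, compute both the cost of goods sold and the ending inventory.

COGS = $4,164; ending inventory = $3,998

Feb 10, 307 sold [LIFO — newest first]: 173 @ $14 + 134 @ $13 = $4,164
Ending inventory: 188 @ $12 + 134 @ $13 = $3,998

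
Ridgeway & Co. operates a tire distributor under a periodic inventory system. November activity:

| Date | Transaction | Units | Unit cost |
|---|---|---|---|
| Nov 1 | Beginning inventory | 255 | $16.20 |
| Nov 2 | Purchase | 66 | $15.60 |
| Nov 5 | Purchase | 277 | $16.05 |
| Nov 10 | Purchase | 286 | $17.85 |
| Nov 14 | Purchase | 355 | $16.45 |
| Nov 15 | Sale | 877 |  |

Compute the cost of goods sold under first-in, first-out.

COGS = $14,586.60

Nov 15, 877 sold [FIFO — oldest first]: 255 @ $16.20 + 66 @ $15.60 + 277 @ $16.05 + 279 @ $17.85 = $14,586.60
Ending inventory: 7 @ $17.85 + 355 @ $16.45 = $5,964.70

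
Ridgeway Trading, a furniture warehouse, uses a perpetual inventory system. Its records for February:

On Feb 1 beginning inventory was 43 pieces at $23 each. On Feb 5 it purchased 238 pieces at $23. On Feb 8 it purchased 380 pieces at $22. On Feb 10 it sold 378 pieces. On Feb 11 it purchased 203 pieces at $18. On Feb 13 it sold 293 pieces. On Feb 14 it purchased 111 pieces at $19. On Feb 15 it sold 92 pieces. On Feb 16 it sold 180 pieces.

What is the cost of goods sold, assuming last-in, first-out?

COGS = $19,850

Feb 10, 378 sold [LIFO — newest first]: 378 @ $22 = $8,316
Feb 13, 293 sold [LIFO — newest first]: 203 @ $18 + 2 @ $22 + 88 @ $23 = $5,722
Feb 15, 92 sold [LIFO — newest first]: 92 @ $19 = $1,748
Feb 16, 180 sold [LIFO — newest first]: 19 @ $19 + 150 @ $23 + 11 @ $23 = $4,064
Total COGS = $8,316 + $5,722 + $1,748 + $4,064 = $19,850
Ending inventory: 32 @ $23 = $736
Check: goods available $20,586 = COGS $19,850 + ending $736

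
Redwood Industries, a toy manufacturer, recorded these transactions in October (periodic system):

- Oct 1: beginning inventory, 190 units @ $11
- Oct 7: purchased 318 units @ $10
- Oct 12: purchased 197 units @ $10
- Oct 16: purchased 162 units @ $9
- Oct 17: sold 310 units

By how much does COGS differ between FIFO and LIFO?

$352

FIFO COGS: 190 @ $11 + 120 @ $10 = $3,290
LIFO COGS: 162 @ $9 + 148 @ $10 = $2,938
Difference = |$3,290 − $2,938| = $352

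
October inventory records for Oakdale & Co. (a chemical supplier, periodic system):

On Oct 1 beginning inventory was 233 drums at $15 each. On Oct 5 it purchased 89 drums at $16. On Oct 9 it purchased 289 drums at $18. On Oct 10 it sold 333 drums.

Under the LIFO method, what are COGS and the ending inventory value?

COGS = $5,906; ending inventory = $4,215

Oct 10, 333 sold [LIFO — newest first]: 289 @ $18 + 44 @ $16 = $5,906
Ending inventory: 233 @ $15 + 45 @ $16 = $4,215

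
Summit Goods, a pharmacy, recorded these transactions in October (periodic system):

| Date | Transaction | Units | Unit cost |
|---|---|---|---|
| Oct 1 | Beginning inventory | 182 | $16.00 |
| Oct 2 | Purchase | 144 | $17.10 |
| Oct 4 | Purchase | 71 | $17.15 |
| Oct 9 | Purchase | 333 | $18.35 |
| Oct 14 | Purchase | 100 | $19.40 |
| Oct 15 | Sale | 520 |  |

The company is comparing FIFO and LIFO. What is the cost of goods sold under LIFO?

FIFO COGS: 182 @ $16.00 + 144 @ $17.10 + 71 @ $17.15 + 123 @ $18.35 = $8,849.10
LIFO COGS: 100 @ $19.40 + 333 @ $18.35 + 71 @ $17.15 + 16 @ $17.10 = $9,541.80

COGS = $9,541.80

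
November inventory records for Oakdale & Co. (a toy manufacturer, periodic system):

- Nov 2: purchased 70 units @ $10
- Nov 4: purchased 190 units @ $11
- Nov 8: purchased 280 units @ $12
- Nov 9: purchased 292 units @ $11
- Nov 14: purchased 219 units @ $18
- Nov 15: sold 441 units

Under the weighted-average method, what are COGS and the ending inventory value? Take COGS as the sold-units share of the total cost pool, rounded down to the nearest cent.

Nov 15, sell 441: 441/1051 × $13,304.00 → $5,582.36
Ending inventory (cost pool remaining) = $7,721.64

COGS = $5,582.36; ending inventory = $7,721.64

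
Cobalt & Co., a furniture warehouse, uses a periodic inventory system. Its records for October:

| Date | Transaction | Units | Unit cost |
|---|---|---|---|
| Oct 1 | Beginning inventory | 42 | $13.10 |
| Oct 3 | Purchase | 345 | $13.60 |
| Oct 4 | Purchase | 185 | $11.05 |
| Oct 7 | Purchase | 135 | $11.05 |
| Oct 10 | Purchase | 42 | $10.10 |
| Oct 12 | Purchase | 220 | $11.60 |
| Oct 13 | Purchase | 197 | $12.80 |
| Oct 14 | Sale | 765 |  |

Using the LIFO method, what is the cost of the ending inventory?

Ending inventory = $5,396.90

Oct 14, 765 sold [LIFO — newest first]: 197 @ $12.80 + 220 @ $11.60 + 42 @ $10.10 + 135 @ $11.05 + 171 @ $11.05 = $8,879.10
Ending inventory: 42 @ $13.10 + 345 @ $13.60 + 14 @ $11.05 = $5,396.90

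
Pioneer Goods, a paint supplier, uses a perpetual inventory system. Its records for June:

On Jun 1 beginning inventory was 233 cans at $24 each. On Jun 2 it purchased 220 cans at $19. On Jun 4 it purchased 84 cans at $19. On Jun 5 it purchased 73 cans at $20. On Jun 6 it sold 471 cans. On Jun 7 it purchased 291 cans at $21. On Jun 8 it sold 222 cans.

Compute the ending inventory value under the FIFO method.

Ending inventory = $4,368

Jun 6, 471 sold [FIFO — oldest first]: 233 @ $24 + 220 @ $19 + 18 @ $19 = $10,114
Jun 8, 222 sold [FIFO — oldest first]: 66 @ $19 + 73 @ $20 + 83 @ $21 = $4,457
Total COGS = $10,114 + $4,457 = $14,571
Ending inventory: 208 @ $21 = $4,368
Check: goods available $18,939 = COGS $14,571 + ending $4,368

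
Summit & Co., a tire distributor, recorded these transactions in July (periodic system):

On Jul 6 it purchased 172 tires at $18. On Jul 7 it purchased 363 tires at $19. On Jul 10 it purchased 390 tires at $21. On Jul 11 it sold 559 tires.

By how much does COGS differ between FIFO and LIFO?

$904

FIFO COGS: 172 @ $18 + 363 @ $19 + 24 @ $21 = $10,497
LIFO COGS: 390 @ $21 + 169 @ $19 = $11,401
Difference = |$10,497 − $11,401| = $904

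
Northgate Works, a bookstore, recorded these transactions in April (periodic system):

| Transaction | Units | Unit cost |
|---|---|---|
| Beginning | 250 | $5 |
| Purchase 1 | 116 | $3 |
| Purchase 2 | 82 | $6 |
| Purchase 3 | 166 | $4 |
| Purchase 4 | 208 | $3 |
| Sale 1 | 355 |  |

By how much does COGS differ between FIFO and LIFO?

$353

FIFO COGS: 250 @ $5 + 105 @ $3 = $1,565
LIFO COGS: 208 @ $3 + 147 @ $4 = $1,212
Difference = |$1,565 − $1,212| = $353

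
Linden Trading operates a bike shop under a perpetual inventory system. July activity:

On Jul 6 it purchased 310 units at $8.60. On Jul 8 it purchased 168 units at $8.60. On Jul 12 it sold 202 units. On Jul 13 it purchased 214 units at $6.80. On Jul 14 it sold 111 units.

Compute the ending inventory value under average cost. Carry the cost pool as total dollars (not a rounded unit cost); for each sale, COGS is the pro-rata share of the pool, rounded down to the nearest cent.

Ending inventory = $2,961.46

After Jul 6: 310 on hand, pool $2,666.00 (≈ $8.6000 each)
After Jul 8: 478 on hand, pool $4,110.80 (≈ $8.6000 each)
Jul 12, sell 202: 202/478 × $4,110.80 → $1,737.20
After Jul 13: 490 on hand, pool $3,828.80 (≈ $7.8139 each)
Jul 14, sell 111: 111/490 × $3,828.80 → $867.34
Total COGS = $1,737.20 + $867.34 = $2,604.54
Ending inventory (cost pool remaining) = $2,961.46
Check: goods available $5,566.00 = COGS $2,604.54 + ending $2,961.46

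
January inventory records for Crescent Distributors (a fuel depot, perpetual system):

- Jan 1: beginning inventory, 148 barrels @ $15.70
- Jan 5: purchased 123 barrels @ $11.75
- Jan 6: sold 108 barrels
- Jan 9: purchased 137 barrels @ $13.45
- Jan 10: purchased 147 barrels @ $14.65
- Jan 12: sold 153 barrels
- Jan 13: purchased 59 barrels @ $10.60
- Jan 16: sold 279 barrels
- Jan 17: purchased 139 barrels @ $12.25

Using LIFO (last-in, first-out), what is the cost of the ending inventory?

Jan 6, 108 sold [LIFO — newest first]: 108 @ $11.75 = $1,269.00
Jan 12, 153 sold [LIFO — newest first]: 147 @ $14.65 + 6 @ $13.45 = $2,234.25
Jan 16, 279 sold [LIFO — newest first]: 59 @ $10.60 + 131 @ $13.45 + 15 @ $11.75 + 74 @ $15.70 = $3,725.40
Total COGS = $1,269.00 + $2,234.25 + $3,725.40 = $7,228.65
Ending inventory: 74 @ $15.70 + 139 @ $12.25 = $2,864.55
Check: goods available $10,093.20 = COGS $7,228.65 + ending $2,864.55

Ending inventory = $2,864.55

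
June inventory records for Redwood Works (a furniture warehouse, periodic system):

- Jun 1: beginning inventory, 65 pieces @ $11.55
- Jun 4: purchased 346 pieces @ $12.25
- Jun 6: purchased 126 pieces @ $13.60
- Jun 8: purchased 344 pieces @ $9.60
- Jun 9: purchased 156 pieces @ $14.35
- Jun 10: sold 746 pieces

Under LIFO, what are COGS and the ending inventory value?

Jun 10, 746 sold [LIFO — newest first]: 156 @ $14.35 + 344 @ $9.60 + 126 @ $13.60 + 120 @ $12.25 = $8,724.60
Ending inventory: 65 @ $11.55 + 226 @ $12.25 = $3,519.25

COGS = $8,724.60; ending inventory = $3,519.25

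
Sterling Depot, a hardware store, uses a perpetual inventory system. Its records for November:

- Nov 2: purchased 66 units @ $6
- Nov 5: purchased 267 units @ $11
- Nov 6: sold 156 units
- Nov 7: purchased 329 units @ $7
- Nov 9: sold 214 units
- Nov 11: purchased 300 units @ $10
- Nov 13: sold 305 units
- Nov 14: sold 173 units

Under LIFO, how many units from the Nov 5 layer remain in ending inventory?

Nov 6, 156 sold [LIFO — newest first]: 156 @ $11 = $1,716
Nov 9, 214 sold [LIFO — newest first]: 214 @ $7 = $1,498
Nov 13, 305 sold [LIFO — newest first]: 300 @ $10 + 5 @ $7 = $3,035
Nov 14, 173 sold [LIFO — newest first]: 110 @ $7 + 63 @ $11 = $1,463
Total COGS = $1,716 + $1,498 + $3,035 + $1,463 = $7,712
Ending inventory: 66 @ $6 + 48 @ $11 = $924

48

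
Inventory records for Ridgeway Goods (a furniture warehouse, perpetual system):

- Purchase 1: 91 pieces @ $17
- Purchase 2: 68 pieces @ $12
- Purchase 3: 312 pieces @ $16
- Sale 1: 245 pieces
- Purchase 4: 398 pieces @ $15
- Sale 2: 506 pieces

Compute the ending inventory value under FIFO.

Sale 1 (245) [FIFO — oldest first]: 91 @ $17 + 68 @ $12 + 86 @ $16 = $3,739
Sale 2 (506) [FIFO — oldest first]: 226 @ $16 + 280 @ $15 = $7,816
Total COGS = $3,739 + $7,816 = $11,555
Ending inventory: 118 @ $15 = $1,770
Check: goods available $13,325 = COGS $11,555 + ending $1,770

Ending inventory = $1,770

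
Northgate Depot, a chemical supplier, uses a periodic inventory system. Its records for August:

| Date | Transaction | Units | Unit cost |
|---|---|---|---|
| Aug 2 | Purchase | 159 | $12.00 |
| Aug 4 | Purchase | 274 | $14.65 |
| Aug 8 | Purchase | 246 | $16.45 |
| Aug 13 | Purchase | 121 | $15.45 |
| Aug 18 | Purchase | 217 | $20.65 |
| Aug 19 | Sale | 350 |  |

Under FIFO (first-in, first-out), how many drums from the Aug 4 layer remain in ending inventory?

83

Aug 19, 350 sold [FIFO — oldest first]: 159 @ $12.00 + 191 @ $14.65 = $4,706.15
Ending inventory: 83 @ $14.65 + 246 @ $16.45 + 121 @ $15.45 + 217 @ $20.65 = $11,613.15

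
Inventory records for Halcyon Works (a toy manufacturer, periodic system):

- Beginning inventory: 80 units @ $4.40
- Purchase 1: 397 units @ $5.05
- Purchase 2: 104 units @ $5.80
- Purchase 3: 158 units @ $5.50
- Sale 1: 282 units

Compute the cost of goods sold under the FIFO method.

COGS = $1,372.10

Sale 1 (282) [FIFO — oldest first]: 80 @ $4.40 + 202 @ $5.05 = $1,372.10
Ending inventory: 195 @ $5.05 + 104 @ $5.80 + 158 @ $5.50 = $2,456.95
Check: goods available $3,829.05 = COGS $1,372.10 + ending $2,456.95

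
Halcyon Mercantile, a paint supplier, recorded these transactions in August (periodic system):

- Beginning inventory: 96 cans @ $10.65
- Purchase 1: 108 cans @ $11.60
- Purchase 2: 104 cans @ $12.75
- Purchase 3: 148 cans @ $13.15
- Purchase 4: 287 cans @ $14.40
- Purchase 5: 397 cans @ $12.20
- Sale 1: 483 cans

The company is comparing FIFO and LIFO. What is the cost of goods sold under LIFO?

FIFO COGS: 96 @ $10.65 + 108 @ $11.60 + 104 @ $12.75 + 148 @ $13.15 + 27 @ $14.40 = $5,936.20
LIFO COGS: 397 @ $12.20 + 86 @ $14.40 = $6,081.80

COGS = $6,081.80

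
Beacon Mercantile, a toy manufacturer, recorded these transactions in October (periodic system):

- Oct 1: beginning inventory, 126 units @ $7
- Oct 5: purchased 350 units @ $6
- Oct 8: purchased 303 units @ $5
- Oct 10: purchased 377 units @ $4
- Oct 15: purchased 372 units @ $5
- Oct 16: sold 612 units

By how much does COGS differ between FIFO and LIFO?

$842

FIFO COGS: 126 @ $7 + 350 @ $6 + 136 @ $5 = $3,662
LIFO COGS: 372 @ $5 + 240 @ $4 = $2,820
Difference = |$3,662 − $2,820| = $842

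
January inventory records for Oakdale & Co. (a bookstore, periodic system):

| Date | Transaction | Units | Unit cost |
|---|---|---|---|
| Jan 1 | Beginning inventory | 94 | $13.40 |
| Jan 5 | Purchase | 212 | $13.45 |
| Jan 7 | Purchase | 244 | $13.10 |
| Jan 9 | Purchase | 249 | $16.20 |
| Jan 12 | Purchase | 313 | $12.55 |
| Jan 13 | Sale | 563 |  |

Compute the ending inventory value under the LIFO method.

Jan 13, 563 sold [LIFO — newest first]: 313 @ $12.55 + 249 @ $16.20 + 1 @ $13.10 = $7,975.05
Ending inventory: 94 @ $13.40 + 212 @ $13.45 + 243 @ $13.10 = $7,294.30
Check: goods available $15,269.35 = COGS $7,975.05 + ending $7,294.30

Ending inventory = $7,294.30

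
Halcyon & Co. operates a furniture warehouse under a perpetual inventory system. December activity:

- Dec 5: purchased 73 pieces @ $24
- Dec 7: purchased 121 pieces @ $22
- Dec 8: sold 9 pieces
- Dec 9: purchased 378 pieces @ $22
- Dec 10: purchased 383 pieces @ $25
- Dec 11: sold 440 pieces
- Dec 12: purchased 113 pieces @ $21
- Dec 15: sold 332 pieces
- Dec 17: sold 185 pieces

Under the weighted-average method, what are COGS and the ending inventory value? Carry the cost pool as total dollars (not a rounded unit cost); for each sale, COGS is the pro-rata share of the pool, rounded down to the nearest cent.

COGS = $22,339.07; ending inventory = $2,338.93

After Dec 5: 73 on hand, pool $1,752.00 (≈ $24.0000 each)
After Dec 7: 194 on hand, pool $4,414.00 (≈ $22.7526 each)
Dec 8, sell 9: 9/194 × $4,414.00 → $204.77
After Dec 9: 563 on hand, pool $12,525.23 (≈ $22.2473 each)
After Dec 10: 946 on hand, pool $22,100.23 (≈ $23.3618 each)
Dec 11, sell 440: 440/946 × $22,100.23 → $10,279.17
After Dec 12: 619 on hand, pool $14,194.06 (≈ $22.9306 each)
Dec 15, sell 332: 332/619 × $14,194.06 → $7,612.96
Dec 17, sell 185: 185/287 × $6,581.10 → $4,242.17
Total COGS = $204.77 + $10,279.17 + $7,612.96 + $4,242.17 = $22,339.07
Ending inventory (cost pool remaining) = $2,338.93
Check: goods available $24,678.00 = COGS $22,339.07 + ending $2,338.93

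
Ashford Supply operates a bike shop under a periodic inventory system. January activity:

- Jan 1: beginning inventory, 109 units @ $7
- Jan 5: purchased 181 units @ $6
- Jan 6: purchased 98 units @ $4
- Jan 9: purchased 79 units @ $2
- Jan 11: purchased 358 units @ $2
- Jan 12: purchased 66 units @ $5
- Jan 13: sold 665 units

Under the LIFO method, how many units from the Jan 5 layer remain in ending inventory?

117

Jan 13, 665 sold [LIFO — newest first]: 66 @ $5 + 358 @ $2 + 79 @ $2 + 98 @ $4 + 64 @ $6 = $1,980
Ending inventory: 109 @ $7 + 117 @ $6 = $1,465
Check: goods available $3,445 = COGS $1,980 + ending $1,465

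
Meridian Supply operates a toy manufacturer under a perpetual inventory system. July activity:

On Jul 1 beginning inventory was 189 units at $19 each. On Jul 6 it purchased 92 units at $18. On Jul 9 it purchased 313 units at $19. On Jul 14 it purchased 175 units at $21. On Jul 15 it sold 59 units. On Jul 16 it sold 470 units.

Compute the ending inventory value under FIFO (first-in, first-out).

Ending inventory = $4,910

Jul 15, 59 sold [FIFO — oldest first]: 59 @ $19 = $1,121
Jul 16, 470 sold [FIFO — oldest first]: 130 @ $19 + 92 @ $18 + 248 @ $19 = $8,838
Total COGS = $1,121 + $8,838 = $9,959
Ending inventory: 65 @ $19 + 175 @ $21 = $4,910
Check: goods available $14,869 = COGS $9,959 + ending $4,910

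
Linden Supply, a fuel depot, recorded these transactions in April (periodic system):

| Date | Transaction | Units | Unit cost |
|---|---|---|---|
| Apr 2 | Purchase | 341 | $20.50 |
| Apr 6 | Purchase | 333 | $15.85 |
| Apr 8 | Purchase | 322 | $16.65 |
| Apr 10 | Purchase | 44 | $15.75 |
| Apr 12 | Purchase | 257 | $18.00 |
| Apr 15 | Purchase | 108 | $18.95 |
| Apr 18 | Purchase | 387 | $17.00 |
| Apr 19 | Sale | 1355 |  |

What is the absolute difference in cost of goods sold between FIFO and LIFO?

$985.60

FIFO COGS: 341 @ $20.50 + 333 @ $15.85 + 322 @ $16.65 + 44 @ $15.75 + 257 @ $18.00 + 58 @ $18.95 = $24,047.95
LIFO COGS: 387 @ $17.00 + 108 @ $18.95 + 257 @ $18.00 + 44 @ $15.75 + 322 @ $16.65 + 237 @ $15.85 = $23,062.35
Difference = |$24,047.95 − $23,062.35| = $985.60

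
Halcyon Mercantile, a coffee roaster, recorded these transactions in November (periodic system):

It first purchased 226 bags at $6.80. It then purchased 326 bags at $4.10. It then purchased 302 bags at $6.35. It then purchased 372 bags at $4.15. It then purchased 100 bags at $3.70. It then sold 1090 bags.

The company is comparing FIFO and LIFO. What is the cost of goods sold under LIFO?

FIFO COGS: 226 @ $6.80 + 326 @ $4.10 + 302 @ $6.35 + 236 @ $4.15 = $5,770.50
LIFO COGS: 100 @ $3.70 + 372 @ $4.15 + 302 @ $6.35 + 316 @ $4.10 = $5,127.10

COGS = $5,127.10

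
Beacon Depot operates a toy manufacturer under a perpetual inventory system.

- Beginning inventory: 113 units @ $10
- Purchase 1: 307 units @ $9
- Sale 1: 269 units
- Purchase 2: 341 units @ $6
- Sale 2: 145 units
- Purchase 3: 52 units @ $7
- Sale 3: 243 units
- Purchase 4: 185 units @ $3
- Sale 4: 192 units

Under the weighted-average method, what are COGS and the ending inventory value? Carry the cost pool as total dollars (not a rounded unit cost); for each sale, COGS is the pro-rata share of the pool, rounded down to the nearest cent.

After Beginning: 113 on hand, pool $1,130.00 (≈ $10.0000 each)
After Purchase 1: 420 on hand, pool $3,893.00 (≈ $9.2690 each)
Sale 1, sell 269: 269/420 × $3,893.00 → $2,493.37
After Purchase 2: 492 on hand, pool $3,445.63 (≈ $7.0033 each)
Sale 2, sell 145: 145/492 × $3,445.63 → $1,015.48
After Purchase 3: 399 on hand, pool $2,794.15 (≈ $7.0029 each)
Sale 3, sell 243: 243/399 × $2,794.15 → $1,701.70
After Purchase 4: 341 on hand, pool $1,647.45 (≈ $4.8312 each)
Sale 4, sell 192: 192/341 × $1,647.45 → $927.59
Total COGS = $2,493.37 + $1,015.48 + $1,701.70 + $927.59 = $6,138.14
Ending inventory (cost pool remaining) = $719.86
Check: goods available $6,858.00 = COGS $6,138.14 + ending $719.86

COGS = $6,138.14; ending inventory = $719.86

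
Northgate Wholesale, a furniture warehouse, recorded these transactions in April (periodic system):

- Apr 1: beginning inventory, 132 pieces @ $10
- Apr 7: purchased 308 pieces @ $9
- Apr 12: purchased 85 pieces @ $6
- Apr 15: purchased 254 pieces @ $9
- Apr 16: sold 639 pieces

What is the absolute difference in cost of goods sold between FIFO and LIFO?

FIFO COGS: 132 @ $10 + 308 @ $9 + 85 @ $6 + 114 @ $9 = $5,628
LIFO COGS: 254 @ $9 + 85 @ $6 + 300 @ $9 = $5,496
Difference = |$5,628 − $5,496| = $132

$132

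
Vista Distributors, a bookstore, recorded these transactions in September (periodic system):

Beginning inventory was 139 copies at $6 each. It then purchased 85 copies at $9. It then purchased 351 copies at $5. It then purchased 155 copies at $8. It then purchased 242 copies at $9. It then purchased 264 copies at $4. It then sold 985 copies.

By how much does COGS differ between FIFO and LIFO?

FIFO COGS: 139 @ $6 + 85 @ $9 + 351 @ $5 + 155 @ $8 + 242 @ $9 + 13 @ $4 = $6,824
LIFO COGS: 264 @ $4 + 242 @ $9 + 155 @ $8 + 324 @ $5 = $6,094
Difference = |$6,824 − $6,094| = $730

$730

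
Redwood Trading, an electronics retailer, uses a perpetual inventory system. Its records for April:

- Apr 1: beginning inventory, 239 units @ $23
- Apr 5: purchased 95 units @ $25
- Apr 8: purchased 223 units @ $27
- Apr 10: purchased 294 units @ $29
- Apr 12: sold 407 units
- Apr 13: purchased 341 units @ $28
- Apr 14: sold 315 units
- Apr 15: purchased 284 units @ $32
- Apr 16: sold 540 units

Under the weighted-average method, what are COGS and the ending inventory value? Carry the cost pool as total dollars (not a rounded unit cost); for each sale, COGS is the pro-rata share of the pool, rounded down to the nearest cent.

After Apr 1: 239 on hand, pool $5,497.00 (≈ $23.0000 each)
After Apr 5: 334 on hand, pool $7,872.00 (≈ $23.5689 each)
After Apr 8: 557 on hand, pool $13,893.00 (≈ $24.9425 each)
After Apr 10: 851 on hand, pool $22,419.00 (≈ $26.3443 each)
Apr 12, sell 407: 407/851 × $22,419.00 → $10,722.13
After Apr 13: 785 on hand, pool $21,244.87 (≈ $27.0635 each)
Apr 14, sell 315: 315/785 × $21,244.87 → $8,525.01
After Apr 15: 754 on hand, pool $21,807.86 (≈ $28.9229 each)
Apr 16, sell 540: 540/754 × $21,807.86 → $15,618.36
Total COGS = $10,722.13 + $8,525.01 + $15,618.36 = $34,865.50
Ending inventory (cost pool remaining) = $6,189.50
Check: goods available $41,055.00 = COGS $34,865.50 + ending $6,189.50

COGS = $34,865.50; ending inventory = $6,189.50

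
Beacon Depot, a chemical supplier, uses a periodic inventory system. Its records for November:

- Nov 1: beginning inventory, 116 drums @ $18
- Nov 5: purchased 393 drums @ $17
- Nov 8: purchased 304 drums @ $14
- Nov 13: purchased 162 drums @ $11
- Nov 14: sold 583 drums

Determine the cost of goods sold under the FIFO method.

COGS = $9,805

Nov 14, 583 sold [FIFO — oldest first]: 116 @ $18 + 393 @ $17 + 74 @ $14 = $9,805
Ending inventory: 230 @ $14 + 162 @ $11 = $5,002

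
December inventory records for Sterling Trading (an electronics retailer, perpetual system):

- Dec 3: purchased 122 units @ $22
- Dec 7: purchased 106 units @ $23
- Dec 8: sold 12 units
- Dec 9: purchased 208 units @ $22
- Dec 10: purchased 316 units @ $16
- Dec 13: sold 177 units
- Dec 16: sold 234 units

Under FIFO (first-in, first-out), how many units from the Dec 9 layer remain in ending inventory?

13

Dec 8, 12 sold [FIFO — oldest first]: 12 @ $22 = $264
Dec 13, 177 sold [FIFO — oldest first]: 110 @ $22 + 67 @ $23 = $3,961
Dec 16, 234 sold [FIFO — oldest first]: 39 @ $23 + 195 @ $22 = $5,187
Total COGS = $264 + $3,961 + $5,187 = $9,412
Ending inventory: 13 @ $22 + 316 @ $16 = $5,342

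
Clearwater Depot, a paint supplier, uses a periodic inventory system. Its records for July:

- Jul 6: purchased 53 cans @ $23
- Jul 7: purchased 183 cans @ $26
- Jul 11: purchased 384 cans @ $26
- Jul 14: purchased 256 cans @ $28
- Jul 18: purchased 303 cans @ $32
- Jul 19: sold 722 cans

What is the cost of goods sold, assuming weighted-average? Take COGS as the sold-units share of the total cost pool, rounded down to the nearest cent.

COGS = $20,101.48

Jul 19, sell 722: 722/1179 × $32,825.00 → $20,101.48
Ending inventory (cost pool remaining) = $12,723.52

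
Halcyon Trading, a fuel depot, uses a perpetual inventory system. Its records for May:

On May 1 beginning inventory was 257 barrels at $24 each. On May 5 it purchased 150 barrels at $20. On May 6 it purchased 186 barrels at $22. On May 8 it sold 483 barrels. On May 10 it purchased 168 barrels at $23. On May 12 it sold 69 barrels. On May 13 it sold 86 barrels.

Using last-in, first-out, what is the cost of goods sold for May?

May 8, 483 sold [LIFO — newest first]: 186 @ $22 + 150 @ $20 + 147 @ $24 = $10,620
May 12, 69 sold [LIFO — newest first]: 69 @ $23 = $1,587
May 13, 86 sold [LIFO — newest first]: 86 @ $23 = $1,978
Total COGS = $10,620 + $1,587 + $1,978 = $14,185
Ending inventory: 110 @ $24 + 13 @ $23 = $2,939
Check: goods available $17,124 = COGS $14,185 + ending $2,939

COGS = $14,185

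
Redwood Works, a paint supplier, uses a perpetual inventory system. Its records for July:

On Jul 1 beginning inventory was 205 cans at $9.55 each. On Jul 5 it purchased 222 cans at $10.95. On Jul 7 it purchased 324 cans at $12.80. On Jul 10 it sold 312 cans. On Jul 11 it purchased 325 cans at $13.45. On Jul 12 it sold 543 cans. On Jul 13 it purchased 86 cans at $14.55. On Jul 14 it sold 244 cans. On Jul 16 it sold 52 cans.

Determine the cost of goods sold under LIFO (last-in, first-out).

COGS = $14,053.35

Jul 10, 312 sold [LIFO — newest first]: 312 @ $12.80 = $3,993.60
Jul 12, 543 sold [LIFO — newest first]: 325 @ $13.45 + 12 @ $12.80 + 206 @ $10.95 = $6,780.55
Jul 14, 244 sold [LIFO — newest first]: 86 @ $14.55 + 16 @ $10.95 + 142 @ $9.55 = $2,782.60
Jul 16, 52 sold [LIFO — newest first]: 52 @ $9.55 = $496.60
Total COGS = $3,993.60 + $6,780.55 + $2,782.60 + $496.60 = $14,053.35
Ending inventory: 11 @ $9.55 = $105.05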